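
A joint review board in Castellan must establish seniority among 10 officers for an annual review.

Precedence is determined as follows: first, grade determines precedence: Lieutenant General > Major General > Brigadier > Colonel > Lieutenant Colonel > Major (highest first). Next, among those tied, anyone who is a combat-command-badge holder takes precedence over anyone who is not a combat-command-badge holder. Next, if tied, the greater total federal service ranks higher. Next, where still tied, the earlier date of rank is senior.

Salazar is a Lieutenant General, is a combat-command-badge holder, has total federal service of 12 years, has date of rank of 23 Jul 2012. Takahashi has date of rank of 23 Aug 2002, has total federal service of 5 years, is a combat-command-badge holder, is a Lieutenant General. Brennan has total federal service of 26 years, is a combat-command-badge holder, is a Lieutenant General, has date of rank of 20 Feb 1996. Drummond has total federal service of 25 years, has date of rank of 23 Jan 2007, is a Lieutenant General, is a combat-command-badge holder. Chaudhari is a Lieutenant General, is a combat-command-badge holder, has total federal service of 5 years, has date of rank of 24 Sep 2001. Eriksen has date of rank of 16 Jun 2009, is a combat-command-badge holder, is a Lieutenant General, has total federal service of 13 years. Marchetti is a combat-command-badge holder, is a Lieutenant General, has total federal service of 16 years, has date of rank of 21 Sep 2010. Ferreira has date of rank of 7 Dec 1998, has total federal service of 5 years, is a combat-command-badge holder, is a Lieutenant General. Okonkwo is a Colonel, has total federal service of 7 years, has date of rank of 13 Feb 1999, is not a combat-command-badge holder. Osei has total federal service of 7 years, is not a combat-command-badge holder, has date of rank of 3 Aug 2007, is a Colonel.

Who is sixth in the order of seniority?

Ferreira

By grade: Brennan, Drummond, Marchetti, Eriksen, Salazar, Ferreira, Chaudhari and Takahashi (Lieutenant General); then Okonkwo and Osei (Colonel).
Brennan, Drummond, Marchetti, Eriksen, Salazar, Ferreira, Chaudhari and Takahashi are each a combat-command-badge holder, so the next rule applies.
Among Brennan, Drummond, Marchetti, Eriksen, Salazar, Ferreira, Chaudhari and Takahashi, by total federal service (higher first): Brennan (26 years) before Drummond (25 years) before Marchetti (16 years) before Eriksen (13 years) before Salazar (12 years) before Ferreira, Chaudhari and Takahashi (5 years).
Among Ferreira, Chaudhari and Takahashi, by date of rank (earlier first): Ferreira (7 Dec 1998) before Chaudhari (24 Sep 2001) before Takahashi (23 Aug 2002).
Okonkwo and Osei are each not a combat-command-badge holder, so the next rule applies.
Okonkwo and Osei both have total federal service 7 years, so the next rule applies.
Among Okonkwo and Osei, by date of rank (earlier first): Okonkwo (13 Feb 1999) before Osei (3 Aug 2007).
Order: Brennan, Drummond, Marchetti, Eriksen, Salazar, Ferreira, Chaudhari, Takahashi, Okonkwo, Osei.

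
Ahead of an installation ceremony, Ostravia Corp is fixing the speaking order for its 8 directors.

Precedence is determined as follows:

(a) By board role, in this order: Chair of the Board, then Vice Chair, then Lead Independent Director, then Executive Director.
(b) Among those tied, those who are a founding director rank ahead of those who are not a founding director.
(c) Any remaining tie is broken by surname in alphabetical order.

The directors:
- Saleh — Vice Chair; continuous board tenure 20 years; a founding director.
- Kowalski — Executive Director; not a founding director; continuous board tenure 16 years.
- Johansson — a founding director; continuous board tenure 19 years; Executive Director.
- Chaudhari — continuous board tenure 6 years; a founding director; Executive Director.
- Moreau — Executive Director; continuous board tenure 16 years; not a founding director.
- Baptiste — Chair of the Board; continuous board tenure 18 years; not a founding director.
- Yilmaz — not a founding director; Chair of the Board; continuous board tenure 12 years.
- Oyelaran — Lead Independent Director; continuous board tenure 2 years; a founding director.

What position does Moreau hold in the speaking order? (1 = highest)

By board role: Baptiste and Yilmaz (Chair of the Board); then Saleh (Vice Chair); then Oyelaran (Lead Independent Director); then Chaudhari, Johansson, Kowalski and Moreau (Executive Director).
Baptiste and Yilmaz are each not a founding director, so the next rule applies.
Among Baptiste and Yilmaz, alphabetically by surname: Baptiste before Yilmaz.
Among Chaudhari, Johansson, Kowalski and Moreau, a founding director before not a founding director: Chaudhari and Johansson (a founding director) before Kowalski and Moreau (not a founding director).
Among Chaudhari and Johansson, alphabetically by surname: Chaudhari before Johansson.
Among Kowalski and Moreau, alphabetically by surname: Kowalski before Moreau.
Order: Baptiste, Yilmaz, Saleh, Oyelaran, Chaudhari, Johansson, Kowalski, Moreau. So position 8.

8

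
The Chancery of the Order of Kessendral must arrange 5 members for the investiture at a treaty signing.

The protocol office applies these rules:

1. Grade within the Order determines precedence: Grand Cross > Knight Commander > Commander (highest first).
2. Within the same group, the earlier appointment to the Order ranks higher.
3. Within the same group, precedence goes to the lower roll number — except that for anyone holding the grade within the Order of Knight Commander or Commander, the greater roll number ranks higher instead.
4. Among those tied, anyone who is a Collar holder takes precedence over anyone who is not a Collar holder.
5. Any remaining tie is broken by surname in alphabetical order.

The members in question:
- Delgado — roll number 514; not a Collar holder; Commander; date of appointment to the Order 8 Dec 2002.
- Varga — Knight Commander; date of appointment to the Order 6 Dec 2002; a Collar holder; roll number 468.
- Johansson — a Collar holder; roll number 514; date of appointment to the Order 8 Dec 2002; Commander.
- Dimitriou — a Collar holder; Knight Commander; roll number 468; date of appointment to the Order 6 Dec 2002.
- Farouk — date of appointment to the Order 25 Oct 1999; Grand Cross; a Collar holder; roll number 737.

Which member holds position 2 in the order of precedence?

By grade within the Order: Farouk (Grand Cross); then Dimitriou and Varga (Knight Commander); then Johansson and Delgado (Commander).
Dimitriou and Varga both have date of appointment to the Order 6 Dec 2002, so the next rule applies.
Dimitriou and Varga both have roll number 468, so the next rule applies.
Dimitriou and Varga are each a Collar holder, so the next rule applies.
Among Dimitriou and Varga, alphabetically by surname: Dimitriou before Varga.
Johansson and Delgado both have date of appointment to the Order 8 Dec 2002, so the next rule applies.
Johansson and Delgado both have roll number 514, so the next rule applies.
Among Johansson and Delgado, a Collar holder before not a Collar holder: Johansson (a Collar holder) before Delgado (not a Collar holder).
Order: Farouk, Dimitriou, Varga, Johansson, Delgado.

Dimitriou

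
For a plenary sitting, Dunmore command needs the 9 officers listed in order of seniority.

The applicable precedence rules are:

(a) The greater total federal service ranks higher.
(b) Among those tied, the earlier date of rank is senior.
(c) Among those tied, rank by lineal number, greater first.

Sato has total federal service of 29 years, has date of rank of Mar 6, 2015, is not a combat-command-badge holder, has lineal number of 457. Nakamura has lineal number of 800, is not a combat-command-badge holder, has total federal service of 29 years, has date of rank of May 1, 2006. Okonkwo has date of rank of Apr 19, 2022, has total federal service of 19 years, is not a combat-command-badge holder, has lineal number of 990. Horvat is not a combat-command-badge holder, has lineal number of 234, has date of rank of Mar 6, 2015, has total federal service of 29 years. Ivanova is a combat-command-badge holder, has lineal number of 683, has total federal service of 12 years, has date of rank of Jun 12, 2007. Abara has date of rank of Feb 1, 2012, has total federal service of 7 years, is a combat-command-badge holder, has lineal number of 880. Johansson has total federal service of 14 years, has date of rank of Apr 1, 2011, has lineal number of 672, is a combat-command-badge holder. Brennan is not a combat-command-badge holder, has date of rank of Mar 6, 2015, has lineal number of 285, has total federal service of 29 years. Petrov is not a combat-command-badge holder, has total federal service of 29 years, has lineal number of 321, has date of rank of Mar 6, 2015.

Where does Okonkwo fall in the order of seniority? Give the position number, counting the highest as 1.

6

By total federal service (higher first): Nakamura, Sato, Petrov, Brennan and Horvat (each 29 years); then Okonkwo (19 years); then Johansson (14 years); then Ivanova (12 years); then Abara (7 years).
Among Nakamura, Sato, Petrov, Brennan and Horvat, by date of rank (earlier first): Nakamura (May 1, 2006) before Sato, Petrov, Brennan and Horvat (Mar 6, 2015).
Among Sato, Petrov, Brennan and Horvat, by lineal number (higher first): Sato (457) before Petrov (321) before Brennan (285) before Horvat (234).
Order: Nakamura, Sato, Petrov, Brennan, Horvat, Okonkwo, Johansson, Ivanova, Abara. So position 6.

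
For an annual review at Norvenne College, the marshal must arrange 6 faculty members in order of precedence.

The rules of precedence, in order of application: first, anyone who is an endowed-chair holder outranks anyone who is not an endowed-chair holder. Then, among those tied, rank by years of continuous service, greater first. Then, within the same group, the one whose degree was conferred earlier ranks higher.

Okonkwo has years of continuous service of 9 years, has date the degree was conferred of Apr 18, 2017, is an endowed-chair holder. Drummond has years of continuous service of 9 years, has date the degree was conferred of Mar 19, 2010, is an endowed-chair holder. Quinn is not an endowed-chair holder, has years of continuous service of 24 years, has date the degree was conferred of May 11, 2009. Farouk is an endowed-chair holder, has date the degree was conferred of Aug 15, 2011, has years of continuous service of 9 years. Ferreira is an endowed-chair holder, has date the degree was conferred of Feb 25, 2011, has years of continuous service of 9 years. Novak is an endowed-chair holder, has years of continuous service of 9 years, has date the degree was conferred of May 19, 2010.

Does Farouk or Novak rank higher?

Novak

By the first rule: Drummond, Novak, Ferreira, Farouk and Okonkwo (each an endowed-chair holder); then Quinn (not an endowed-chair holder).
Drummond, Novak, Ferreira, Farouk and Okonkwo all have years of continuous service 9 years, so the next rule applies.
Among Drummond, Novak, Ferreira, Farouk and Okonkwo, by date the degree was conferred (earlier first): Drummond (Mar 19, 2010) before Novak (May 19, 2010) before Ferreira (Feb 25, 2011) before Farouk (Aug 15, 2011) before Okonkwo (Apr 18, 2017).
So Novak takes precedence.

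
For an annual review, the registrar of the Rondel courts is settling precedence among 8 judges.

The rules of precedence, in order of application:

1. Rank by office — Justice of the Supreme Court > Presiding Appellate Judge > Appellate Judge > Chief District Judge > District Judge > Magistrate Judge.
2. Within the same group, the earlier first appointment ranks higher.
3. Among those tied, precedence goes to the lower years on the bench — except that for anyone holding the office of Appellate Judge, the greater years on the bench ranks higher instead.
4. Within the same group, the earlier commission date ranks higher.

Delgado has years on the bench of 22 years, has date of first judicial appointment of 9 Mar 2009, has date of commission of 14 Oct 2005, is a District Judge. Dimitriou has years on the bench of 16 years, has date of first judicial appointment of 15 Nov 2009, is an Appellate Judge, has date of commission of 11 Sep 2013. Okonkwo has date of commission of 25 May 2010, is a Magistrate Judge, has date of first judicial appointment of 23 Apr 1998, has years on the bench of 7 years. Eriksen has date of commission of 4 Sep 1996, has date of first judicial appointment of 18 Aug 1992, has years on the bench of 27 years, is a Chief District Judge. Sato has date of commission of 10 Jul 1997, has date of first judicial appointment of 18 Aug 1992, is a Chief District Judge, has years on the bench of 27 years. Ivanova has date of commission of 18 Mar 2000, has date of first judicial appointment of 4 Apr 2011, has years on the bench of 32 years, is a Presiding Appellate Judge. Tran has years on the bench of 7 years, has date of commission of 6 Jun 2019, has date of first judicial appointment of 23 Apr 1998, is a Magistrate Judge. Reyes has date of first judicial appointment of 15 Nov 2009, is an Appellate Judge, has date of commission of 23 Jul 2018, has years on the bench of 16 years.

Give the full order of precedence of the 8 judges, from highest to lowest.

Ivanova, Dimitriou, Reyes, Eriksen, Sato, Delgado, Okonkwo, Tran

By office: Ivanova (Presiding Appellate Judge); then Dimitriou and Reyes (Appellate Judge); then Eriksen and Sato (Chief District Judge); then Delgado (District Judge); then Okonkwo and Tran (Magistrate Judge).
Dimitriou and Reyes both have date of first judicial appointment 15 Nov 2009, so the next rule applies.
Dimitriou and Reyes both have years on the bench 16 years, so the next rule applies.
Among Dimitriou and Reyes, by date of commission (earlier first): Dimitriou (11 Sep 2013) before Reyes (23 Jul 2018).
Eriksen and Sato both have date of first judicial appointment 18 Aug 1992, so the next rule applies.
Eriksen and Sato both have years on the bench 27 years, so the next rule applies.
Among Eriksen and Sato, by date of commission (earlier first): Eriksen (4 Sep 1996) before Sato (10 Jul 1997).
Okonkwo and Tran both have date of first judicial appointment 23 Apr 1998, so the next rule applies.
Okonkwo and Tran both have years on the bench 7 years, so the next rule applies.
Among Okonkwo and Tran, by date of commission (earlier first): Okonkwo (25 May 2010) before Tran (6 Jun 2019).
Full order: Ivanova, Dimitriou, Reyes, Eriksen, Sato, Delgado, Okonkwo, Tran.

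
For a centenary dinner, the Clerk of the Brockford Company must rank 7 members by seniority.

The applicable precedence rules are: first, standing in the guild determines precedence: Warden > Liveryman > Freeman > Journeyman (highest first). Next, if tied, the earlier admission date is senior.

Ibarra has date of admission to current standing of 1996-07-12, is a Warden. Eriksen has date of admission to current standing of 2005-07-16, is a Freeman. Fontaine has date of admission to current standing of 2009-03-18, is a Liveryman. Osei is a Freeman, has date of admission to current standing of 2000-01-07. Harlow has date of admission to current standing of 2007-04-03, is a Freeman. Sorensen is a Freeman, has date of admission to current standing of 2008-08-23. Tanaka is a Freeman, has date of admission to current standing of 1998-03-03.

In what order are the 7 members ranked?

Ibarra, Fontaine, Tanaka, Osei, Eriksen, Harlow, Sorensen

By standing in the guild: Ibarra (Warden); then Fontaine (Liveryman); then Tanaka, Osei, Eriksen, Harlow and Sorensen (Freeman).
Among Tanaka, Osei, Eriksen, Harlow and Sorensen, by date of admission to current standing (earlier first): Tanaka (1998-03-03) before Osei (2000-01-07) before Eriksen (2005-07-16) before Harlow (2007-04-03) before Sorensen (2008-08-23).
Full order: Ibarra, Fontaine, Tanaka, Osei, Eriksen, Harlow, Sorensen.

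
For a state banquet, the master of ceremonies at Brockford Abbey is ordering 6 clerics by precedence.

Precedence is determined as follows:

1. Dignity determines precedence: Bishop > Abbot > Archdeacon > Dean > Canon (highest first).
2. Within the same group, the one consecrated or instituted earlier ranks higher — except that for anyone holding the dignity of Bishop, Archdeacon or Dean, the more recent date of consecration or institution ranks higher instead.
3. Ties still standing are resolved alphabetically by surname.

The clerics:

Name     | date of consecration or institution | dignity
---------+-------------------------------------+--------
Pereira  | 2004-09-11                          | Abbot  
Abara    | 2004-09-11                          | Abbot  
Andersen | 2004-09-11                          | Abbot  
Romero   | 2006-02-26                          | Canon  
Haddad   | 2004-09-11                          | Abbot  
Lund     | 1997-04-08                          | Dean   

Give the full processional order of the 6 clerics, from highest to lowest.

Abara, Andersen, Haddad, Pereira, Lund, Romero

By dignity: Abara, Andersen, Haddad and Pereira (Abbot); then Lund (Dean); then Romero (Canon).
Abara, Andersen, Haddad and Pereira all have date of consecration or institution 2004-09-11, so the next rule applies.
Among Abara, Andersen, Haddad and Pereira, alphabetically by surname: Abara before Andersen before Haddad before Pereira.
Full order: Abara, Andersen, Haddad, Pereira, Lund, Romero.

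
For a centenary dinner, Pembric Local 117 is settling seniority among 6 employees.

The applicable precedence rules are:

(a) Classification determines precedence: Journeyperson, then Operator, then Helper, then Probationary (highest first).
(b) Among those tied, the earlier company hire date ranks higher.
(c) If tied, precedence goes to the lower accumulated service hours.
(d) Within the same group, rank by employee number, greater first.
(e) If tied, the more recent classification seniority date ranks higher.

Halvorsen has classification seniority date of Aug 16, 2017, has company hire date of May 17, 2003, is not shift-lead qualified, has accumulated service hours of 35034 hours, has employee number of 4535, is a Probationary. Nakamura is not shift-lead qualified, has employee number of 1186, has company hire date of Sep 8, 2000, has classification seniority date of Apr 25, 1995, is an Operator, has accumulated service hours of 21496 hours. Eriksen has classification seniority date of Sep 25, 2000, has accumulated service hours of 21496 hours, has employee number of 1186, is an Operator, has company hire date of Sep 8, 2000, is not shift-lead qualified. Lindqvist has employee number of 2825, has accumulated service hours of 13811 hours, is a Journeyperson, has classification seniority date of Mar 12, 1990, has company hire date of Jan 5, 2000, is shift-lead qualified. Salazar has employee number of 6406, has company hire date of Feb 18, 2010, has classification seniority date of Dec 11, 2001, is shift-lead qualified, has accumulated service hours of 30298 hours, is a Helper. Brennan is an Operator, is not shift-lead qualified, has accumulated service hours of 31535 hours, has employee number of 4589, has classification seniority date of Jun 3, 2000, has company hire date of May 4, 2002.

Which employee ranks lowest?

Halvorsen

By classification: Lindqvist (Journeyperson); then Eriksen, Nakamura and Brennan (Operator); then Salazar (Helper); then Halvorsen (Probationary).
Among Eriksen, Nakamura and Brennan, by company hire date (earlier first): Eriksen and Nakamura (Sep 8, 2000) before Brennan (May 4, 2002).
Eriksen and Nakamura both have accumulated service hours 21496 hours, so the next rule applies.
Eriksen and Nakamura both have employee number 1186, so the next rule applies.
Among Eriksen and Nakamura, by classification seniority date (later first): Eriksen (Sep 25, 2000) before Nakamura (Apr 25, 1995).
Order: Lindqvist, Eriksen, Nakamura, Brennan, Salazar, Halvorsen.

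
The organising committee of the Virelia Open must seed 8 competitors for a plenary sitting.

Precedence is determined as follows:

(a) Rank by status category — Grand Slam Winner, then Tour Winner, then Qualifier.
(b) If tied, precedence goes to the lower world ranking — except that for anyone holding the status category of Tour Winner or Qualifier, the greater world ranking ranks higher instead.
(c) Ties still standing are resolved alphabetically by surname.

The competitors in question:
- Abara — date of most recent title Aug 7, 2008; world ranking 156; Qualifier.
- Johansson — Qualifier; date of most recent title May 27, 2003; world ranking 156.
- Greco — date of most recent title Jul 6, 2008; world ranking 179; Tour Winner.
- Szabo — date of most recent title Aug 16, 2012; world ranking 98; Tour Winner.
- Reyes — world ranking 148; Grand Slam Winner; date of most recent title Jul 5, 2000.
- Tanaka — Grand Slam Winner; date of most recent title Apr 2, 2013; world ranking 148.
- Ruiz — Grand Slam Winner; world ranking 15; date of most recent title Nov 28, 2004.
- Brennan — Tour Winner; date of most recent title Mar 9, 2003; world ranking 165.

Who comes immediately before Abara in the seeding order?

Szabo

By status category: Ruiz, Reyes and Tanaka (Grand Slam Winner); then Greco, Brennan and Szabo (Tour Winner); then Abara and Johansson (Qualifier).
Among Ruiz, Reyes and Tanaka, by world ranking (lower first): Ruiz (15) before Reyes and Tanaka (148).
Among Reyes and Tanaka, alphabetically by surname: Reyes before Tanaka.
Among Greco, Brennan and Szabo, by world ranking (higher first) (reversed rule for this group): Greco (179) before Brennan (165) before Szabo (98).
Abara and Johansson both have world ranking 156, so the next rule applies.
Among Abara and Johansson, alphabetically by surname: Abara before Johansson.
Order: Ruiz, Reyes, Tanaka, Greco, Brennan, Szabo, Abara, Johansson.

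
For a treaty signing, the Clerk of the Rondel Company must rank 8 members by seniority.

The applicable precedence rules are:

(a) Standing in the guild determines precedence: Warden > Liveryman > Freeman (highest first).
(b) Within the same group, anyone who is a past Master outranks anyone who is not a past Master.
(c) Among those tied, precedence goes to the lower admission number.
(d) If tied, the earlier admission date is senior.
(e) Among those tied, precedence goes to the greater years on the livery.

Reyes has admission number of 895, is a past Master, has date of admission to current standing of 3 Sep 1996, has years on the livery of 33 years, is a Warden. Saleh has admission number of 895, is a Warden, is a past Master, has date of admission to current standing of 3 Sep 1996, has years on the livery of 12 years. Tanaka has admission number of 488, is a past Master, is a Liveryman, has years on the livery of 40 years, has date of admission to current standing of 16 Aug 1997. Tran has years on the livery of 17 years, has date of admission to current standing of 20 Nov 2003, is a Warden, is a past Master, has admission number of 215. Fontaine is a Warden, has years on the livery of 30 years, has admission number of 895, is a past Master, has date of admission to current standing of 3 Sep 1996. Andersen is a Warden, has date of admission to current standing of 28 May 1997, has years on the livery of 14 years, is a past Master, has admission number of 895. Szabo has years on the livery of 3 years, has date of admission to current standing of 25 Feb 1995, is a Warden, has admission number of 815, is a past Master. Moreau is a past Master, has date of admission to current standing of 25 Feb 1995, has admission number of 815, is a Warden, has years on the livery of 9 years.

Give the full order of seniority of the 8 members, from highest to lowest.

Tran, Moreau, Szabo, Reyes, Fontaine, Saleh, Andersen, Tanaka

By standing in the guild: Tran, Moreau, Szabo, Reyes, Fontaine, Saleh and Andersen (Warden); then Tanaka (Liveryman).
Tran, Moreau, Szabo, Reyes, Fontaine, Saleh and Andersen are each a past Master, so the next rule applies.
Among Tran, Moreau, Szabo, Reyes, Fontaine, Saleh and Andersen, by admission number (lower first): Tran (215) before Moreau and Szabo (815) before Reyes, Fontaine, Saleh and Andersen (895).
Moreau and Szabo both have date of admission to current standing 25 Feb 1995, so the next rule applies.
Among Moreau and Szabo, by years on the livery (higher first): Moreau (9 years) before Szabo (3 years).
Among Reyes, Fontaine, Saleh and Andersen, by date of admission to current standing (earlier first): Reyes, Fontaine and Saleh (3 Sep 1996) before Andersen (28 May 1997).
Among Reyes, Fontaine and Saleh, by years on the livery (higher first): Reyes (33 years) before Fontaine (30 years) before Saleh (12 years).
Full order: Tran, Moreau, Szabo, Reyes, Fontaine, Saleh, Andersen, Tanaka.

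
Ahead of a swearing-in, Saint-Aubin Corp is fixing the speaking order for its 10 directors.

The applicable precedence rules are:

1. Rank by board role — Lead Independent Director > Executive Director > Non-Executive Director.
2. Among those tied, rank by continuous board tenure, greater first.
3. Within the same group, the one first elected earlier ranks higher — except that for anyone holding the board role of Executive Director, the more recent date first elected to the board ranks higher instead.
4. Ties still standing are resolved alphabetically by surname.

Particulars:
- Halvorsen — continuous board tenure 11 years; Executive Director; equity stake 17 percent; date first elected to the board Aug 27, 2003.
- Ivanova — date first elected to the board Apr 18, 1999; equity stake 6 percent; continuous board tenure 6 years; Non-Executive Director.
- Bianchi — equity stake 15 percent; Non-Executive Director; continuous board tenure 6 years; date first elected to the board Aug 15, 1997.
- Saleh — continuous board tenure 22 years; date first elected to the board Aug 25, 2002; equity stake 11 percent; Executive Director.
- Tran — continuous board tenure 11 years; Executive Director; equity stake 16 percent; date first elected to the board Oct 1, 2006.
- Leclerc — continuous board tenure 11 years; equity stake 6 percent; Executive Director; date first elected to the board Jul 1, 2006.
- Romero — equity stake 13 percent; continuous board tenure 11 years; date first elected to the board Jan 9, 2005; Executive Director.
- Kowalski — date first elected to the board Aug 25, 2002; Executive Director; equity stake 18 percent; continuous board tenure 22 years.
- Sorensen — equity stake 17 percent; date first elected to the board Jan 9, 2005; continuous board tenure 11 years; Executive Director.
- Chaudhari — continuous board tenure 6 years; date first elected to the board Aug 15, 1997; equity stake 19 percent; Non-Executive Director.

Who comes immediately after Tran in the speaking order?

Leclerc

By board role: Kowalski, Saleh, Tran, Leclerc, Romero, Sorensen and Halvorsen (Executive Director); then Bianchi, Chaudhari and Ivanova (Non-Executive Director).
Among Kowalski, Saleh, Tran, Leclerc, Romero, Sorensen and Halvorsen, by continuous board tenure (higher first): Kowalski and Saleh (22 years) before Tran, Leclerc, Romero, Sorensen and Halvorsen (11 years).
Kowalski and Saleh both have date first elected to the board Aug 25, 2002, so the next rule applies.
Among Kowalski and Saleh, alphabetically by surname: Kowalski before Saleh.
Among Tran, Leclerc, Romero, Sorensen and Halvorsen, by date first elected to the board (later first) (reversed rule for this group): Tran (Oct 1, 2006) before Leclerc (Jul 1, 2006) before Romero and Sorensen (Jan 9, 2005) before Halvorsen (Aug 27, 2003).
Among Romero and Sorensen, alphabetically by surname: Romero before Sorensen.
Bianchi, Chaudhari and Ivanova all have continuous board tenure 6 years, so the next rule applies.
Among Bianchi, Chaudhari and Ivanova, by date first elected to the board (earlier first): Bianchi and Chaudhari (Aug 15, 1997) before Ivanova (Apr 18, 1999).
Among Bianchi and Chaudhari, alphabetically by surname: Bianchi before Chaudhari.
Order: Kowalski, Saleh, Tran, Leclerc, Romero, Sorensen, Halvorsen, Bianchi, Chaudhari, Ivanova.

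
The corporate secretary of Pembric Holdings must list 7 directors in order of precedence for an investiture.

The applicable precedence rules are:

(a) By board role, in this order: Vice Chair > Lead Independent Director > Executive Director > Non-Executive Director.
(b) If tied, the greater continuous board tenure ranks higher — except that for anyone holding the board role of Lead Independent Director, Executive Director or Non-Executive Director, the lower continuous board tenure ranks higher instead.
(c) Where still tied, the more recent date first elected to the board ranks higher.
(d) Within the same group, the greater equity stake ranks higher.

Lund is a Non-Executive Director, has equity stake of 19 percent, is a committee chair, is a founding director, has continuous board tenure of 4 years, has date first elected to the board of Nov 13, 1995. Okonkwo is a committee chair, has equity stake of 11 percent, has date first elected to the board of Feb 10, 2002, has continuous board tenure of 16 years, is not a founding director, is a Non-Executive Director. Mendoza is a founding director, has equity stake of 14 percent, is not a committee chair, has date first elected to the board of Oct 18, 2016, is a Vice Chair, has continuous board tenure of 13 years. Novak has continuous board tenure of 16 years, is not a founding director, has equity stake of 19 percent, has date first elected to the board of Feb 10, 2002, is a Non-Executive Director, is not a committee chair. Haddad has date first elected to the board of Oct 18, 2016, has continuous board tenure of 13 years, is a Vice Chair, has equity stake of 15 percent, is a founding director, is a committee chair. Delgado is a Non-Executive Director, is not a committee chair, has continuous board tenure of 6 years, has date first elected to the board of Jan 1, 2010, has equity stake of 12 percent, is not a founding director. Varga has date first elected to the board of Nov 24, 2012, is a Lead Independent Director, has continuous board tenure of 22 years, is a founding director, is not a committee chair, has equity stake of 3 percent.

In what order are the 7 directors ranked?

Haddad, Mendoza, Varga, Lund, Delgado, Novak, Okonkwo

By board role: Haddad and Mendoza (Vice Chair); then Varga (Lead Independent Director); then Lund, Delgado, Novak and Okonkwo (Non-Executive Director).
Haddad and Mendoza both have continuous board tenure 13 years, so the next rule applies.
Haddad and Mendoza both have date first elected to the board Oct 18, 2016, so the next rule applies.
Among Haddad and Mendoza, by equity stake (higher first): Haddad (15 percent) before Mendoza (14 percent).
Among Lund, Delgado, Novak and Okonkwo, by continuous board tenure (lower first) (reversed rule for this group): Lund (4 years) before Delgado (6 years) before Novak and Okonkwo (16 years).
Novak and Okonkwo both have date first elected to the board Feb 10, 2002, so the next rule applies.
Among Novak and Okonkwo, by equity stake (higher first): Novak (19 percent) before Okonkwo (11 percent).
Full order: Haddad, Mendoza, Varga, Lund, Delgado, Novak, Okonkwo.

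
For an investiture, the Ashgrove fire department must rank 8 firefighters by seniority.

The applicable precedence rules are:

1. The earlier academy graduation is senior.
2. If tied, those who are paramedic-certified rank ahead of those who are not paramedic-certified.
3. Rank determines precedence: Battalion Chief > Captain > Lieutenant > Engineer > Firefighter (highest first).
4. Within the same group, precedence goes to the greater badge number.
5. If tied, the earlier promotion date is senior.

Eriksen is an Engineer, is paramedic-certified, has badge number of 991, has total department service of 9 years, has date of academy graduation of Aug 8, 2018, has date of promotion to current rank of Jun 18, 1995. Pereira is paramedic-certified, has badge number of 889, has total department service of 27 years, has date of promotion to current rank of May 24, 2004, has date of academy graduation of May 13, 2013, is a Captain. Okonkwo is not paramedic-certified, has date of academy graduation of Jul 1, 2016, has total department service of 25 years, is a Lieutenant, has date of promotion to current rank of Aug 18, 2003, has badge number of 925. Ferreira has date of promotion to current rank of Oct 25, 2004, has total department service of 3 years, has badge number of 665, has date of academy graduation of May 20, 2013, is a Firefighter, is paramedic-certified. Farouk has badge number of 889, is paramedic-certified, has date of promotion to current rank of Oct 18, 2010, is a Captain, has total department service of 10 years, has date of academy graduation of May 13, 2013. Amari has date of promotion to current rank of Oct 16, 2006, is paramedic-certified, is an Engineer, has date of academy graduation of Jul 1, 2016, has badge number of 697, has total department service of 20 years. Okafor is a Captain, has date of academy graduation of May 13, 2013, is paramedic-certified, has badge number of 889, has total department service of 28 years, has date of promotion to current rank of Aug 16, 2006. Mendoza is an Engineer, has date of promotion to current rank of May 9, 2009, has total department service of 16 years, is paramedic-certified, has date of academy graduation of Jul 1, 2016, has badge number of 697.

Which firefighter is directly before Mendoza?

By date of academy graduation (earlier first): Pereira, Okafor and Farouk (each May 13, 2013); then Ferreira (May 20, 2013); then Amari, Mendoza and Okonkwo (each Jul 1, 2016); then Eriksen (Aug 8, 2018).
Pereira, Okafor and Farouk are each paramedic-certified, so the next rule applies.
Pereira, Okafor and Farouk are each Captain, so the next rule applies.
Pereira, Okafor and Farouk all have badge number 889, so the next rule applies.
Among Pereira, Okafor and Farouk, by date of promotion to current rank (earlier first): Pereira (May 24, 2004) before Okafor (Aug 16, 2006) before Farouk (Oct 18, 2010).
Among Amari, Mendoza and Okonkwo, paramedic-certified before not paramedic-certified: Amari and Mendoza (paramedic-certified) before Okonkwo (not paramedic-certified).
Amari and Mendoza are each Engineer, so the next rule applies.
Amari and Mendoza both have badge number 697, so the next rule applies.
Among Amari and Mendoza, by date of promotion to current rank (earlier first): Amari (Oct 16, 2006) before Mendoza (May 9, 2009).
Order: Pereira, Okafor, Farouk, Ferreira, Amari, Mendoza, Okonkwo, Eriksen.

Amari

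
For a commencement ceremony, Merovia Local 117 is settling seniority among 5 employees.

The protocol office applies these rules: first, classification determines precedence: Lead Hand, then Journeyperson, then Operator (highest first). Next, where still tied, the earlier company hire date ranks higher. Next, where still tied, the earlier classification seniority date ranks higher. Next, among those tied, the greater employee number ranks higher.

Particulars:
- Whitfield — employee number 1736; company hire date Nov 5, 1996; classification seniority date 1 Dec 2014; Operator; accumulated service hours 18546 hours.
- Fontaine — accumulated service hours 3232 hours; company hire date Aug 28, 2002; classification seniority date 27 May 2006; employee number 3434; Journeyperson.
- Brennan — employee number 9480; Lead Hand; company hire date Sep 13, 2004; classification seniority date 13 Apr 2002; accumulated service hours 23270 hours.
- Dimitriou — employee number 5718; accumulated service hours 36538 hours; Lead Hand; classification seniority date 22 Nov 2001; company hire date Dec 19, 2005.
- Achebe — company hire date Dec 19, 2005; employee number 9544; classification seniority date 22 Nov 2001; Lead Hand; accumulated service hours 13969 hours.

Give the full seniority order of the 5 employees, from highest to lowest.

Brennan, Achebe, Dimitriou, Fontaine, Whitfield

By classification: Brennan, Achebe and Dimitriou (Lead Hand); then Fontaine (Journeyperson); then Whitfield (Operator).
Among Brennan, Achebe and Dimitriou, by company hire date (earlier first): Brennan (Sep 13, 2004) before Achebe and Dimitriou (Dec 19, 2005).
Achebe and Dimitriou both have classification seniority date 22 Nov 2001, so the next rule applies.
Among Achebe and Dimitriou, by employee number (higher first): Achebe (9544) before Dimitriou (5718).
Full order: Brennan, Achebe, Dimitriou, Fontaine, Whitfield.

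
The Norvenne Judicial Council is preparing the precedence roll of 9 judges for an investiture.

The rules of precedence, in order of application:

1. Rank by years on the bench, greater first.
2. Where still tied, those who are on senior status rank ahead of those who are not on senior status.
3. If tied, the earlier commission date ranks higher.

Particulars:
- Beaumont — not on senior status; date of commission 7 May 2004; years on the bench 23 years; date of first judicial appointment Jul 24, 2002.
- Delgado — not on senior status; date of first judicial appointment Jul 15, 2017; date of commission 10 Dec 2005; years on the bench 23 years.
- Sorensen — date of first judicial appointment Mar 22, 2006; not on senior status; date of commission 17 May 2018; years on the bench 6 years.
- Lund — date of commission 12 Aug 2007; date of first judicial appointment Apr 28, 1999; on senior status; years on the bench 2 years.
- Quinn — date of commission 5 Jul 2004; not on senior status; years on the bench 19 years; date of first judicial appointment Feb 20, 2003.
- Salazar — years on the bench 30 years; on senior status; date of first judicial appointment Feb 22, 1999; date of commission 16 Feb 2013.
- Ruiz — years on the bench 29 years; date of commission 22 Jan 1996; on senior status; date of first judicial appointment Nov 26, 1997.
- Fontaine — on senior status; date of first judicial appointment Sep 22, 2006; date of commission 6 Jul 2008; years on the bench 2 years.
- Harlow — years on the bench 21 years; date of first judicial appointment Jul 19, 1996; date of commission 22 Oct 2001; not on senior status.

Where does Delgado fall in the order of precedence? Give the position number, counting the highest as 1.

4

By years on the bench (higher first): Salazar (30 years); then Ruiz (29 years); then Beaumont and Delgado (both 23 years); then Harlow (21 years); then Quinn (19 years); then Sorensen (6 years); then Lund and Fontaine (both 2 years).
Beaumont and Delgado are each not on senior status, so the next rule applies.
Among Beaumont and Delgado, by date of commission (earlier first): Beaumont (7 May 2004) before Delgado (10 Dec 2005).
Lund and Fontaine are each on senior status, so the next rule applies.
Among Lund and Fontaine, by date of commission (earlier first): Lund (12 Aug 2007) before Fontaine (6 Jul 2008).
Order: Salazar, Ruiz, Beaumont, Delgado, Harlow, Quinn, Sorensen, Lund, Fontaine. So position 4.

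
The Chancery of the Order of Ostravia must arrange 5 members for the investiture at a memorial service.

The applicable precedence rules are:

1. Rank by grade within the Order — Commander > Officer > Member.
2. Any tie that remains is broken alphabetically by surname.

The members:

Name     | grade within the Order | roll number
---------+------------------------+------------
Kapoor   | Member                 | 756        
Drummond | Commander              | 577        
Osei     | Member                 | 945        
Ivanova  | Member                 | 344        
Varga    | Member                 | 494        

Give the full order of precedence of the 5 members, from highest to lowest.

Drummond, Ivanova, Kapoor, Osei, Varga

By grade within the Order: Drummond (Commander); then Ivanova, Kapoor, Osei and Varga (Member).
Among Ivanova, Kapoor, Osei and Varga, alphabetically by surname: Ivanova before Kapoor before Osei before Varga.
Full order: Drummond, Ivanova, Kapoor, Osei, Varga.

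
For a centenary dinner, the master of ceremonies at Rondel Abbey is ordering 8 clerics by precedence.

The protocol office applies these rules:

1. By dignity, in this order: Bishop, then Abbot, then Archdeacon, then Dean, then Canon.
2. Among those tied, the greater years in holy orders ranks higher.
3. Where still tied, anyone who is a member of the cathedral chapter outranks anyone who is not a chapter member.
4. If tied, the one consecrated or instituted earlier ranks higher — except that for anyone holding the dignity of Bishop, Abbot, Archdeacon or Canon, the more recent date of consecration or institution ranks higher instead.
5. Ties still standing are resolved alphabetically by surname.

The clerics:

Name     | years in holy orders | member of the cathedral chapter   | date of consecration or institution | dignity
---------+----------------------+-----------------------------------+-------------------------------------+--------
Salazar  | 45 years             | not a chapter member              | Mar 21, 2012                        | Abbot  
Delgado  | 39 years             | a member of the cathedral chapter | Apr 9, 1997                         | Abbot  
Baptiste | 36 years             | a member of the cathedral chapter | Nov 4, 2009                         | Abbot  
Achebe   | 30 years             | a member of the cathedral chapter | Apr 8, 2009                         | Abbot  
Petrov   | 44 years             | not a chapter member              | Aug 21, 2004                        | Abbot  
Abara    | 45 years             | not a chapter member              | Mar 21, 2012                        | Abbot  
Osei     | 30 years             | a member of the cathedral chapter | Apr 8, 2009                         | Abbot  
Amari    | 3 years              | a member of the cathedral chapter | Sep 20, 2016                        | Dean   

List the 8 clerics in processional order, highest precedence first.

By dignity: Abara, Salazar, Petrov, Delgado, Baptiste, Achebe and Osei (Abbot); then Amari (Dean).
Among Abara, Salazar, Petrov, Delgado, Baptiste, Achebe and Osei, by years in holy orders (higher first): Abara and Salazar (45 years) before Petrov (44 years) before Delgado (39 years) before Baptiste (36 years) before Achebe and Osei (30 years).
Abara and Salazar are each not a chapter member, so the next rule applies.
Abara and Salazar both have date of consecration or institution Mar 21, 2012, so the next rule applies.
Among Abara and Salazar, alphabetically by surname: Abara before Salazar.
Achebe and Osei are each a member of the cathedral chapter, so the next rule applies.
Achebe and Osei both have date of consecration or institution Apr 8, 2009, so the next rule applies.
Among Achebe and Osei, alphabetically by surname: Achebe before Osei.
Full order: Abara, Salazar, Petrov, Delgado, Baptiste, Achebe, Osei, Amari.

Abara, Salazar, Petrov, Delgado, Baptiste, Achebe, Osei, Amari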